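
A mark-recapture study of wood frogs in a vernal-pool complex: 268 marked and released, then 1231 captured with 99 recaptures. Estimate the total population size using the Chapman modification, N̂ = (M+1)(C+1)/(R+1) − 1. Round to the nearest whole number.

N̂ = (268+1)(1231+1)/(99+1) − 1 = 269·1232/100 − 1
= 331408/100 − 1 ≈ 3314.1 − 1 ≈ 3313.1 → 3313

N ≈ 3313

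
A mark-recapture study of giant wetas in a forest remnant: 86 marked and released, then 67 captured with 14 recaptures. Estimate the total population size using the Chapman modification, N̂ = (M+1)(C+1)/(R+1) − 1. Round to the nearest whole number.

N ≈ 393

N̂ = (86+1)(67+1)/(14+1) − 1 = 87·68/15 − 1
= 5916/15 − 1 ≈ 394.4 − 1 ≈ 393.4 → 393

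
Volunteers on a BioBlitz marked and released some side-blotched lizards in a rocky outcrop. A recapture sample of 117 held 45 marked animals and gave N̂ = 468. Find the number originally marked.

M = 180

From N = M·C/R: M = N·R / C = 468·45 / 117 = 21060 / 117 = 180.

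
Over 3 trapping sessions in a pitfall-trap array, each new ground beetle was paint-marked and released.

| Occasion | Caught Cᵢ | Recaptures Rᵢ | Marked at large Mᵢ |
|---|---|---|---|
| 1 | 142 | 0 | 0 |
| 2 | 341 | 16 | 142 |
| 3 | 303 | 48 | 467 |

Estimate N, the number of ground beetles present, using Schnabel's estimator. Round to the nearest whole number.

Σ MᵢCᵢ = 0·142 + 142·341 + 467·303 = 0 + 48422 + 141501 = 189923
Σ Rᵢ = 0 + 16 + 48 = 64
N̂ = 189923 / 64 ≈ 2967.5 → 2968

N ≈ 2968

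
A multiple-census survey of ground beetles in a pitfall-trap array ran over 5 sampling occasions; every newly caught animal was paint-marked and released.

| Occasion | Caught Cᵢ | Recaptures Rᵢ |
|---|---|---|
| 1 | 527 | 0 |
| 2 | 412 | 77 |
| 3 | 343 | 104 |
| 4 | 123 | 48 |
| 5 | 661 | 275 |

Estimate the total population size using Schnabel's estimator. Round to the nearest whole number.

Marked at large before each occasion: Mᵢ = Σⱼ<ᵢ (Cⱼ − Rⱼ) → M1=0, M2=527, M3=862, M4=1101, M5=1176
Σ MᵢCᵢ = 0·527 + 527·412 + 862·343 + 1101·123 + 1176·661 = 0 + 217124 + 295666 + 135423 + 777336 = 1425549
Σ Rᵢ = 0 + 77 + 104 + 48 + 275 = 504
N̂ = 1425549 / 504 ≈ 2828.47 → 2828

N ≈ 2828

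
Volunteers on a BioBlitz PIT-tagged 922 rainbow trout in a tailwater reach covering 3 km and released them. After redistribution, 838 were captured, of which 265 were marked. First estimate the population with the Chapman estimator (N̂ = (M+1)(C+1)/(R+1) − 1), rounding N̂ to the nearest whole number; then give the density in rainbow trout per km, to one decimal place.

N̂ = 923·839/266 − 1 = 774397/266 − 1 ≈ 2910.3 → 2910
Density = N̂ / area = 2910 / 3 = 970.0 per km

density ≈ 970.0 rainbow trout per km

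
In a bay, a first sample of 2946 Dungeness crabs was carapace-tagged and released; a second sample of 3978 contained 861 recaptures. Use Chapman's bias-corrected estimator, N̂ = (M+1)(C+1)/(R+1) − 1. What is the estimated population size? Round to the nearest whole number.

N ≈ 13,602

N̂ = (2946+1)(3978+1)/(861+1) − 1 = 2947·3979/862 − 1
= 11726113/862 − 1 ≈ 13603.4 − 1 ≈ 13602.4 → 13602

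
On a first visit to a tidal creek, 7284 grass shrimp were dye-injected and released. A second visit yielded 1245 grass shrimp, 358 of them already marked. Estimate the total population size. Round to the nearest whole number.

The marked fraction in the recapture sample should equal the marked fraction in the population: 358/1245 = 7284/N.
N = (7284 × 1245) / 358 = 9068580 / 358 ≈ 25331.2 → 25331

N ≈ 25,331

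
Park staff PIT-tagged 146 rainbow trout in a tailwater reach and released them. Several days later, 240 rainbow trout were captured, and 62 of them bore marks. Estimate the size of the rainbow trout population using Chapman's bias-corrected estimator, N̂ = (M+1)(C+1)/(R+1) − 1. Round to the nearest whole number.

N ≈ 561

N̂ = (146+1)(240+1)/(62+1) − 1 = 147·241/63 − 1
= 35427/63 − 1 ≈ 562.3 − 1 ≈ 561.3 → 561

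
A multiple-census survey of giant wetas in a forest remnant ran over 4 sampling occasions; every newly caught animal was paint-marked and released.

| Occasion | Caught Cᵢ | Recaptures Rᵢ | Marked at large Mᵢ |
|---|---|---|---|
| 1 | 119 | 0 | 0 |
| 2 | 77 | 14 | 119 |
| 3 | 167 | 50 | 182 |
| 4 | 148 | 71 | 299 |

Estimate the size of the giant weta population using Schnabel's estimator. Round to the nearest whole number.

Σ MᵢCᵢ = 0·119 + 119·77 + 182·167 + 299·148 = 0 + 9163 + 30394 + 44252 = 83809
Σ Rᵢ = 0 + 14 + 50 + 71 = 135
N̂ = 83809 / 135 ≈ 620.8 → 621

N ≈ 621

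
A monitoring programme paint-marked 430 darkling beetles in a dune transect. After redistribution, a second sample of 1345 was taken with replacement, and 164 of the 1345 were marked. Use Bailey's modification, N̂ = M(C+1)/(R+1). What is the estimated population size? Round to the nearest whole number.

N ≈ 3508

N̂ = 430·(1345+1)/(164+1) = 430·1346/165 = 578780/165 ≈ 3507.8 → 3508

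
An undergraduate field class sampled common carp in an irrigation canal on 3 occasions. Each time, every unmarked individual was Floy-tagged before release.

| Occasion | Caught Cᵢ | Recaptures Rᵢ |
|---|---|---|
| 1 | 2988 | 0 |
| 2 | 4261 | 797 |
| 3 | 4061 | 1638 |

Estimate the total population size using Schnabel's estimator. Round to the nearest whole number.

Marked at large before each occasion: Mᵢ = Σⱼ<ᵢ (Cⱼ − Rⱼ) → M1=0, M2=2988, M3=6452
Σ MᵢCᵢ = 0·2988 + 2988·4261 + 6452·4061 = 0 + 12731868 + 26201572 = 38933440
Σ Rᵢ = 0 + 797 + 1638 = 2435
N̂ = 38933440 / 2435 ≈ 15989.1 → 15989

N ≈ 15,989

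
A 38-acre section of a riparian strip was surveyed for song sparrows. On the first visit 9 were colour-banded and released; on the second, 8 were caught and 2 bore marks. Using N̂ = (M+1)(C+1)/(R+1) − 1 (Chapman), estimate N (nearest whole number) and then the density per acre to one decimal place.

density ≈ 0.8 song sparrows per acre

N̂ = 10·9/3 − 1 = 90/3 − 1 = 29
Density = N̂ / area = 29 / 38 ≈ 0.76 → 0.8 per acre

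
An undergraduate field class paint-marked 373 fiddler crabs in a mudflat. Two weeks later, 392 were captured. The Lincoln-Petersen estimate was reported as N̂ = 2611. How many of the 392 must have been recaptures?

From N = M·C/R: R = M·C / N = 373·392 / 2611 = 146216 / 2611 = 56.

R = 56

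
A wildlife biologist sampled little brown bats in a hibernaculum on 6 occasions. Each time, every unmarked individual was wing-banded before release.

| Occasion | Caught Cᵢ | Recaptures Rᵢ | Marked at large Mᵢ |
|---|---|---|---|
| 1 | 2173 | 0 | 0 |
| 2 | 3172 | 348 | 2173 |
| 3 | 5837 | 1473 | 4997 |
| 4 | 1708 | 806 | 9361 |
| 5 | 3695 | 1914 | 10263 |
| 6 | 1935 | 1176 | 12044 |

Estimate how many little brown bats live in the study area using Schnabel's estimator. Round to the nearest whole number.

N ≈ 19,814

Σ MᵢCᵢ = 0·2173 + 2173·3172 + 4997·5837 + 9361·1708 + 10263·3695 + 12044·1935 = 0 + 6892756 + 29167489 + 15988588 + 37921785 + 23305140 = 113275758
Σ Rᵢ = 0 + 348 + 1473 + 806 + 1914 + 1176 = 5717
N̂ = 113275758 / 5717 ≈ 19813.8 → 19814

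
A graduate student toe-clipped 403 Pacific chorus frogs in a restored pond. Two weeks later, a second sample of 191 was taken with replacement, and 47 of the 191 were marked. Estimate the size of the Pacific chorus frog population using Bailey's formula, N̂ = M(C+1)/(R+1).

N = 1612

N̂ = 403·(191+1)/(47+1) = 403·192/48 = 77376/48 = 1612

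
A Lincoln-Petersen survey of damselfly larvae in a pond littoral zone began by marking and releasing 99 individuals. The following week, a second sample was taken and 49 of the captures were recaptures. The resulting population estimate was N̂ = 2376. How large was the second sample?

From N = M·C/R: C = N·R / M = 2376·49 / 99 = 116424 / 99 = 1176.

C = 1176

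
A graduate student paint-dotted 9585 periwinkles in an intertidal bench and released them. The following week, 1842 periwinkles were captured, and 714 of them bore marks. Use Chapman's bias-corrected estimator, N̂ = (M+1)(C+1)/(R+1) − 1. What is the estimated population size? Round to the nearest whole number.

N̂ = (9585+1)(1842+1)/(714+1) − 1 = 9586·1843/715 − 1
= 17666998/715 − 1 ≈ 24709.1 − 1 ≈ 24708.1 → 24708

N ≈ 24,708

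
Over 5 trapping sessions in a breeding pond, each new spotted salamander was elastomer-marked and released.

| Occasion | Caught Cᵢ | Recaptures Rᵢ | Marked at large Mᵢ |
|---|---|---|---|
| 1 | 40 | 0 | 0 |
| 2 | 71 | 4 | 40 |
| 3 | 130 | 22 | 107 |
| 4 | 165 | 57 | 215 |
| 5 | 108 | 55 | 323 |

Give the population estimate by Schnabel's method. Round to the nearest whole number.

Σ MᵢCᵢ = 0·40 + 40·71 + 107·130 + 215·165 + 323·108 = 0 + 2840 + 13910 + 35475 + 34884 = 87109
Σ Rᵢ = 0 + 4 + 22 + 57 + 55 = 138
N̂ = 87109 / 138 ≈ 631.2 → 631

N ≈ 631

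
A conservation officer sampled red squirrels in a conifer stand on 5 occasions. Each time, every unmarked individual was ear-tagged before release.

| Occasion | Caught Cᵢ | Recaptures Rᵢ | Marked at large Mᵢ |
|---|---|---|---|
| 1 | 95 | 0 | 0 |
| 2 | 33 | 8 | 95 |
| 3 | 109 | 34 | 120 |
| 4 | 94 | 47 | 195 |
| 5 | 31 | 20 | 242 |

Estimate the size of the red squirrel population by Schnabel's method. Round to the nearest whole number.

Σ MᵢCᵢ = 0·95 + 95·33 + 120·109 + 195·94 + 242·31 = 0 + 3135 + 13080 + 18330 + 7502 = 42047
Σ Rᵢ = 0 + 8 + 34 + 47 + 20 = 109
N̂ = 42047 / 109 ≈ 385.8 → 386

N ≈ 386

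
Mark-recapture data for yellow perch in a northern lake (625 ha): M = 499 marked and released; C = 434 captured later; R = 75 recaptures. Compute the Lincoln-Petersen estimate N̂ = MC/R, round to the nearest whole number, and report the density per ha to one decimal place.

density ≈ 4.6 yellow perch per ha

N̂ = 499·434/75 = 216566/75 ≈ 2887.5 → 2888
Density = N̂ / area = 2888 / 625 ≈ 4.62 → 4.6 per ha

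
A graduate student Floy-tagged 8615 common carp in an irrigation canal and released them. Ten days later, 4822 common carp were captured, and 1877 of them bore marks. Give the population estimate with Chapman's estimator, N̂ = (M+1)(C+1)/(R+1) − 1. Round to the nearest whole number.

N ≈ 22,126

N̂ = (8615+1)(4822+1)/(1877+1) − 1 = 8616·4823/1878 − 1
= 41554968/1878 − 1 ≈ 22127.2 − 1 ≈ 22126.2 → 22126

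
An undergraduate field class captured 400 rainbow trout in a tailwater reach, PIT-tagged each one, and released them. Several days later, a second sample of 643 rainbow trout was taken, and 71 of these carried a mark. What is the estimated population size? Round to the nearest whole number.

Lincoln-Petersen assumes M/N = R/C, so N = M·C / R.
N = (400 × 643) / 71 = 257200 / 71 ≈ 3622.5 → 3623

N ≈ 3623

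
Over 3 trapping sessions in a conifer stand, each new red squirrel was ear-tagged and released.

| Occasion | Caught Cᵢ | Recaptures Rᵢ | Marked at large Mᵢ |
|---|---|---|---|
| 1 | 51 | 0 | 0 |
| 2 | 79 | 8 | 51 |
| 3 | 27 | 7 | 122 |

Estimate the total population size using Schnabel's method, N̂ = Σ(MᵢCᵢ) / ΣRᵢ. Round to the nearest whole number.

N ≈ 488

Σ MᵢCᵢ = 0·51 + 51·79 + 122·27 = 0 + 4029 + 3294 = 7323
Σ Rᵢ = 0 + 8 + 7 = 15
N̂ = 7323 / 15 ≈ 488.2 → 488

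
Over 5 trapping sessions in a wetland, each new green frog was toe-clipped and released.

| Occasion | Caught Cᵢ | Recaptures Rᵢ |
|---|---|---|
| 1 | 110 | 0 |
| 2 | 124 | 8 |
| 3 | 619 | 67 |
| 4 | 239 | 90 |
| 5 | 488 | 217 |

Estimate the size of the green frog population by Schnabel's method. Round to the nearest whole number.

N ≈ 2073

Marked at large before each occasion: Mᵢ = Σⱼ<ᵢ (Cⱼ − Rⱼ) → M1=0, M2=110, M3=226, M4=778, M5=927
Σ MᵢCᵢ = 0·110 + 110·124 + 226·619 + 778·239 + 927·488 = 0 + 13640 + 139894 + 185942 + 452376 = 791852
Σ Rᵢ = 0 + 8 + 67 + 90 + 217 = 382
N̂ = 791852 / 382 ≈ 2072.9 → 2073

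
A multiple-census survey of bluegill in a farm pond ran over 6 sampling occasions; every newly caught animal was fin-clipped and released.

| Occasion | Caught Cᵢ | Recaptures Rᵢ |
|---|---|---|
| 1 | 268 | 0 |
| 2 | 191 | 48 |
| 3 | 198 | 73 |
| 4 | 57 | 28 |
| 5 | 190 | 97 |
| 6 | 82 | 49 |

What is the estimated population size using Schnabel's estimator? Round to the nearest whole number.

N ≈ 1100

Marked at large before each occasion: Mᵢ = Σⱼ<ᵢ (Cⱼ − Rⱼ) → M1=0, M2=268, M3=411, M4=536, M5=565, M6=658
Σ MᵢCᵢ = 0·268 + 268·191 + 411·198 + 536·57 + 565·190 + 658·82 = 0 + 51188 + 81378 + 30552 + 107350 + 53956 = 324424
Σ Rᵢ = 0 + 48 + 73 + 28 + 97 + 49 = 295
N̂ = 324424 / 295 ≈ 1099.7 → 1100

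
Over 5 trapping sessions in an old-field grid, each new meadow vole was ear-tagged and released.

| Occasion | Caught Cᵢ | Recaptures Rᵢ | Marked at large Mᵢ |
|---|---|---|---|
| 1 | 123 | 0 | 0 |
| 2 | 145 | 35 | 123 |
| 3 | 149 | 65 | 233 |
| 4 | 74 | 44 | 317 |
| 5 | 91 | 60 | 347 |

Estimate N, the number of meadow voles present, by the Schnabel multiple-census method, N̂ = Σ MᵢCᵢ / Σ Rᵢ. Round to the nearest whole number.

Σ MᵢCᵢ = 0·123 + 123·145 + 233·149 + 317·74 + 347·91 = 0 + 17835 + 34717 + 23458 + 31577 = 107587
Σ Rᵢ = 0 + 35 + 65 + 44 + 60 = 204
N̂ = 107587 / 204 ≈ 527.4 → 527

N ≈ 527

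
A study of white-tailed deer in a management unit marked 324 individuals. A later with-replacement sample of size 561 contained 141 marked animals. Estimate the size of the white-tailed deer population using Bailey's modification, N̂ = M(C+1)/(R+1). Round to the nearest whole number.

N ≈ 1282

N̂ = 324·(561+1)/(141+1) = 324·562/142 = 182088/142 ≈ 1282.3 → 1282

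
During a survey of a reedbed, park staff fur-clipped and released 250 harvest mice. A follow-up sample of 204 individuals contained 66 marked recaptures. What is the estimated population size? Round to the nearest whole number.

N ≈ 773

N = (250 × 204) / 66 = 51000 / 66 ≈ 772.7 → 773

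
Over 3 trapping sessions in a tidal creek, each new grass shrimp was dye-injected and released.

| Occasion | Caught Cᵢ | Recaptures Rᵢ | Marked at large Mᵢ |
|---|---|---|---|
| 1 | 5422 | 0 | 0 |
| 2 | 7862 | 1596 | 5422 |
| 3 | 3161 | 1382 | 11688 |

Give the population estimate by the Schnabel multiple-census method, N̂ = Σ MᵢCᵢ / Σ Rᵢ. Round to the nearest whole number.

N ≈ 26,720

Σ MᵢCᵢ = 0·5422 + 5422·7862 + 11688·3161 = 0 + 42627764 + 36945768 = 79573532
Σ Rᵢ = 0 + 1596 + 1382 = 2978
N̂ = 79573532 / 2978 ≈ 26720.46 → 26720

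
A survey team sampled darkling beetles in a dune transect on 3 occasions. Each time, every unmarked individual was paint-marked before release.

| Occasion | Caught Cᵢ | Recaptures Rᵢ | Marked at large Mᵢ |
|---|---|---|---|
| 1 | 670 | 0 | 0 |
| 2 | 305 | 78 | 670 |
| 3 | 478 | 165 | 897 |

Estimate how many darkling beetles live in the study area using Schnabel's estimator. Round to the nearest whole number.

N ≈ 2605

Σ MᵢCᵢ = 0·670 + 670·305 + 897·478 = 0 + 204350 + 428766 = 633116
Σ Rᵢ = 0 + 78 + 165 = 243
N̂ = 633116 / 243 ≈ 2605.4 → 2605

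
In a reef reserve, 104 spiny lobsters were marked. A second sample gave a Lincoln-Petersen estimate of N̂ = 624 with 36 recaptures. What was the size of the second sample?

C = 216

From N = M·C/R: C = N·R / M = 624·36 / 104 = 22464 / 104 = 216.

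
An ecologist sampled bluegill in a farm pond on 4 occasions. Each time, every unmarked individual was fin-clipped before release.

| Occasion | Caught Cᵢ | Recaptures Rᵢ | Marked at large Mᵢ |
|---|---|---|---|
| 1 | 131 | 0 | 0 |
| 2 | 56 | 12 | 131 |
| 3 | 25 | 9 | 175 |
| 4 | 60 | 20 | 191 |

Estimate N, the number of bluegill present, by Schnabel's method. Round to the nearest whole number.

N ≈ 565

Σ MᵢCᵢ = 0·131 + 131·56 + 175·25 + 191·60 = 0 + 7336 + 4375 + 11460 = 23171
Σ Rᵢ = 0 + 12 + 9 + 20 = 41
N̂ = 23171 / 41 ≈ 565.1 → 565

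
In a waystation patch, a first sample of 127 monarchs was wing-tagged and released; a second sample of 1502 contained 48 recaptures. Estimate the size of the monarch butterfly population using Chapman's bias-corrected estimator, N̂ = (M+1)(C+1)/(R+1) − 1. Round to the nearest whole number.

N ≈ 3925

N̂ = (127+1)(1502+1)/(48+1) − 1 = 128·1503/49 − 1
= 192384/49 − 1 ≈ 3926.2 − 1 ≈ 3925.2 → 3925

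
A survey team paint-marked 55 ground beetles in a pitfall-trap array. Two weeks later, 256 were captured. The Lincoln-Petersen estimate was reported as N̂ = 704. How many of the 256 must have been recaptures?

From N = M·C/R: R = M·C / N = 55·256 / 704 = 14080 / 704 = 20.

R = 20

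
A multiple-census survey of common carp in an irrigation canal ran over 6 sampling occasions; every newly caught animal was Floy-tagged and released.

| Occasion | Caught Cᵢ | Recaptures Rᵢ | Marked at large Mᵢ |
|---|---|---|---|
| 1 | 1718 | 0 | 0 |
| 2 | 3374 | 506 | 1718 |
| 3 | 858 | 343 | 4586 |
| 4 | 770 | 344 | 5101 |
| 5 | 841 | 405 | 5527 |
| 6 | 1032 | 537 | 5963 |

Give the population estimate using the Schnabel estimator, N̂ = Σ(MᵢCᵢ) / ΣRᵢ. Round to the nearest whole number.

Σ MᵢCᵢ = 0·1718 + 1718·3374 + 4586·858 + 5101·770 + 5527·841 + 5963·1032 = 0 + 5796532 + 3934788 + 3927770 + 4648207 + 6153816 = 24461113
Σ Rᵢ = 0 + 506 + 343 + 344 + 405 + 537 = 2135
N̂ = 24461113 / 2135 ≈ 11457.2 → 11457

N ≈ 11,457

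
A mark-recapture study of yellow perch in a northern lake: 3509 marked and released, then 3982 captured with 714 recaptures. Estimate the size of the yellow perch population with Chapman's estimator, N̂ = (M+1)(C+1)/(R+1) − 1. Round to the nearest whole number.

N̂ = (3509+1)(3982+1)/(714+1) − 1 = 3510·3983/715 − 1
= 13980330/715 − 1 ≈ 19552.9 − 1 ≈ 19551.9 → 19552

N ≈ 19,552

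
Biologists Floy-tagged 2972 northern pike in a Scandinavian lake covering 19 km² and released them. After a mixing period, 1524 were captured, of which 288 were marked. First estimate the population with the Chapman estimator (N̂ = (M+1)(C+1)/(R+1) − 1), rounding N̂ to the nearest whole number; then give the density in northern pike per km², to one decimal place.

N̂ = 2973·1525/289 − 1 = 4533825/289 − 1 ≈ 15687.0 → 15687
Density = N̂ / area = 15687 / 19 ≈ 825.63 → 825.6 per km²

density ≈ 825.6 northern pike per km²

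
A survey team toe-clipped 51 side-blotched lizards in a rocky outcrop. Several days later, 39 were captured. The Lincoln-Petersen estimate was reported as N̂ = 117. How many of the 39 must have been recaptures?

R = 17

From N = M·C/R: R = M·C / N = 51·39 / 117 = 1989 / 117 = 17.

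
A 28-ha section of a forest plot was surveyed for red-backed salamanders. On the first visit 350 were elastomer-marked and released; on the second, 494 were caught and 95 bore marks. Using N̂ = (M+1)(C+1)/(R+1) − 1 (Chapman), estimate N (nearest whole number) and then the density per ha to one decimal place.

N̂ = 351·495/96 − 1 = 173745/96 − 1 ≈ 1808.8 → 1809
Density = N̂ / area = 1809 / 28 ≈ 64.61 → 64.6 per ha

density ≈ 64.6 red-backed salamanders per ha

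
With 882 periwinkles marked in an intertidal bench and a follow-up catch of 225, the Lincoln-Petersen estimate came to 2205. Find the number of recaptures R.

From N = M·C/R: R = M·C / N = 882·225 / 2205 = 198450 / 2205 = 90.

R = 90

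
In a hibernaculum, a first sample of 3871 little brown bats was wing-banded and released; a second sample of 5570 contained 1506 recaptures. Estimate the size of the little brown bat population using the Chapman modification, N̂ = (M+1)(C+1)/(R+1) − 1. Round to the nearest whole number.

N ≈ 14,313

N̂ = (3871+1)(5570+1)/(1506+1) − 1 = 3872·5571/1507 − 1
= 21570912/1507 − 1 ≈ 14313.8 − 1 ≈ 14312.8 → 14313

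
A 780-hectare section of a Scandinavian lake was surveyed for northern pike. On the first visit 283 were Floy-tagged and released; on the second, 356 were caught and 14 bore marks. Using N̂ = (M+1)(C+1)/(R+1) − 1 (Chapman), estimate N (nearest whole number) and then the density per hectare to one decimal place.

N̂ = 284·357/15 − 1 = 101388/15 − 1 ≈ 6758.2 → 6758
Density = N̂ / area = 6758 / 780 ≈ 8.66 → 8.7 per hectare

density ≈ 8.7 northern pike per hectare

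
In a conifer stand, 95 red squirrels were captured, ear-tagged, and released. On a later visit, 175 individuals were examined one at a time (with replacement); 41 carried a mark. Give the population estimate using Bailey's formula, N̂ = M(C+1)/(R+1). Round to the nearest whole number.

N̂ = 95·(175+1)/(41+1) = 95·176/42 = 16720/42 ≈ 398.1 → 398

N ≈ 398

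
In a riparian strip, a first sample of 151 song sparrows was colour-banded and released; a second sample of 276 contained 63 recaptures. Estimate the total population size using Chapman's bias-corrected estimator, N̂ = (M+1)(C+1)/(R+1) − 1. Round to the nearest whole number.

N̂ = (151+1)(276+1)/(63+1) − 1 = 152·277/64 − 1
= 42104/64 − 1 ≈ 657.9 − 1 ≈ 656.9 → 657

N ≈ 657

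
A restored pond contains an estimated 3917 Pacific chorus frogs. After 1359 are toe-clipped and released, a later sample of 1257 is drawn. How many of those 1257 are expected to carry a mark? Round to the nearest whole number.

The marked fraction of the population is 1359/3917, so in a sample of 1257 expect C·(M/N) marked.
E[R] = 1359 × 1257 / 3917 = 1708263 / 3917 ≈ 436.1 → 436

expected recaptures ≈ 436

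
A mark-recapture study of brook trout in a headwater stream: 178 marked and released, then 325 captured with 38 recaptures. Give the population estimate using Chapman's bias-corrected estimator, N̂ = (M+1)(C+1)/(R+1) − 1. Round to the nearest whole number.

N ≈ 1495

N̂ = (178+1)(325+1)/(38+1) − 1 = 179·326/39 − 1
= 58354/39 − 1 ≈ 1496.3 − 1 ≈ 1495.3 → 1495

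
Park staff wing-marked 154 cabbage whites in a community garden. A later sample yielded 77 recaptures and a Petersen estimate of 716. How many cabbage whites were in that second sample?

From N = M·C/R: C = N·R / M = 716·77 / 154 = 55132 / 154 = 358.

C = 358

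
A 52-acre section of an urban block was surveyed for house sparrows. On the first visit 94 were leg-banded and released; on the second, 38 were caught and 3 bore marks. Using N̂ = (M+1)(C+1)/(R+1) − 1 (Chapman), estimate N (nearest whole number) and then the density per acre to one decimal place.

density ≈ 17.8 house sparrows per acre

N̂ = 95·39/4 − 1 = 3705/4 − 1 ≈ 925.2 → 925
Density = N̂ / area = 925 / 52 ≈ 17.79 → 17.8 per acre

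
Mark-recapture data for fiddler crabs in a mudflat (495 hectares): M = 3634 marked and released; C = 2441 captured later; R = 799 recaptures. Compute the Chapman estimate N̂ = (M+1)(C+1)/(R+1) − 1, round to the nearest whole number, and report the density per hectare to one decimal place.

density ≈ 22.4 fiddler crabs per hectare

N̂ = 3635·2442/800 − 1 = 8876670/800 − 1 ≈ 11094.8 → 11095
Density = N̂ / area = 11095 / 495 ≈ 22.41 → 22.4 per hectare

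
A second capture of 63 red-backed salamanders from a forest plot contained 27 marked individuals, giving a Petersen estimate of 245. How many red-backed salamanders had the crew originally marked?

M = 105

From N = M·C/R: M = N·R / C = 245·27 / 63 = 6615 / 63 = 105.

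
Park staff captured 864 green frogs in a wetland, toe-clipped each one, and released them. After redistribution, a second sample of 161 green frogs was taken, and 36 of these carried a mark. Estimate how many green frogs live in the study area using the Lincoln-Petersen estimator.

N = 3864

If marked individuals mix randomly, R/C ≈ M/N, giving N ≈ M·C/R.
N = (864 × 161) / 36 = 139104 / 36 = 3864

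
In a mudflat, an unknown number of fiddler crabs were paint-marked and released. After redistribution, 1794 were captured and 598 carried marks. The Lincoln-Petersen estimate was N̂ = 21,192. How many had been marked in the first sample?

From N = M·C/R: M = N·R / C = 21192·598 / 1794 = 12672816 / 1794 = 7064.

M = 7064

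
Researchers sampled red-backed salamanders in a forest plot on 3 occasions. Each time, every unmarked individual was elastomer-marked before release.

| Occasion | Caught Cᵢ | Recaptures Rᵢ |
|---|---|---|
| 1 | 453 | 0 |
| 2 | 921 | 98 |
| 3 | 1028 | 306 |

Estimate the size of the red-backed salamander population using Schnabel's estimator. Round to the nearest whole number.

N ≈ 4280

Marked at large before each occasion: Mᵢ = Σⱼ<ᵢ (Cⱼ − Rⱼ) → M1=0, M2=453, M3=1276
Σ MᵢCᵢ = 0·453 + 453·921 + 1276·1028 = 0 + 417213 + 1311728 = 1728941
Σ Rᵢ = 0 + 98 + 306 = 404
N̂ = 1728941 / 404 ≈ 4279.6 → 4280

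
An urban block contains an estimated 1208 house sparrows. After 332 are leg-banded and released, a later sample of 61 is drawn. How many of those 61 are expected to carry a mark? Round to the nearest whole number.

The marked fraction of the population is 332/1208, so in a sample of 61 expect C·(M/N) marked.
E[R] = 332 × 61 / 1208 = 20252 / 1208 ≈ 16.8 → 17

expected recaptures ≈ 17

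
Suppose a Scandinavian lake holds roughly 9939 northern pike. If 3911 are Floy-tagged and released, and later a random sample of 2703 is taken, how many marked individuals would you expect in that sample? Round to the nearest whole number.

Expected recaptures E[R] = M·C / N.
E[R] = 3911 × 2703 / 9939 = 10571433 / 9939 ≈ 1063.6 → 1064

expected recaptures ≈ 1064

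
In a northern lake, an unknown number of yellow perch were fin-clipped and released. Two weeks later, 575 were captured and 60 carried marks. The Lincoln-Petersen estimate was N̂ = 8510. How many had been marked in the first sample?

From N = M·C/R: M = N·R / C = 8510·60 / 575 = 510600 / 575 = 888.

M = 888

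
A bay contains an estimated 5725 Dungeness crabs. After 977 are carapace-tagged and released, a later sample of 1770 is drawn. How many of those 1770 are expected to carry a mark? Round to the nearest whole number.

Expected recaptures E[R] = M·C / N.
E[R] = 977 × 1770 / 5725 = 1729290 / 5725 ≈ 302.1 → 302

expected recaptures ≈ 302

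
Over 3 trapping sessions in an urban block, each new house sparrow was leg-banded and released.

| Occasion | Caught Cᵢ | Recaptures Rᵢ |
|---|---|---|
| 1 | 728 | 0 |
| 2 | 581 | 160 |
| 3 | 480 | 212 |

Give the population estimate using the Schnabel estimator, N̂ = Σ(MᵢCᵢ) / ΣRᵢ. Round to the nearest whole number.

N ≈ 2620

Marked at large before each occasion: Mᵢ = Σⱼ<ᵢ (Cⱼ − Rⱼ) → M1=0, M2=728, M3=1149
Σ MᵢCᵢ = 0·728 + 728·581 + 1149·480 = 0 + 422968 + 551520 = 974488
Σ Rᵢ = 0 + 160 + 212 = 372
N̂ = 974488 / 372 ≈ 2619.6 → 2620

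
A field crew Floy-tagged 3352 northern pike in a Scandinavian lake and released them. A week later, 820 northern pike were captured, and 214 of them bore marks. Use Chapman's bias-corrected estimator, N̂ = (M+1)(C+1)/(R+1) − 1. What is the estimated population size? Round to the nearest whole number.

N ≈ 12,803

N̂ = (3352+1)(820+1)/(214+1) − 1 = 3353·821/215 − 1
= 2752813/215 − 1 ≈ 12803.8 − 1 ≈ 12802.8 → 12803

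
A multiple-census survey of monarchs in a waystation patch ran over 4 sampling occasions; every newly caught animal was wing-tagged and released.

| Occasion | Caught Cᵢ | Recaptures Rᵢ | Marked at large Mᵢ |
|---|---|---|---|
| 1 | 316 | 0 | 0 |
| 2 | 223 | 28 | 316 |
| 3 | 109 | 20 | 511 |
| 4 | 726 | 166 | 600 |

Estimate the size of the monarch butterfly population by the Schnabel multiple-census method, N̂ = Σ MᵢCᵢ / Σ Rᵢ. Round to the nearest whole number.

Σ MᵢCᵢ = 0·316 + 316·223 + 511·109 + 600·726 = 0 + 70468 + 55699 + 435600 = 561767
Σ Rᵢ = 0 + 28 + 20 + 166 = 214
N̂ = 561767 / 214 ≈ 2625.1 → 2625

N ≈ 2625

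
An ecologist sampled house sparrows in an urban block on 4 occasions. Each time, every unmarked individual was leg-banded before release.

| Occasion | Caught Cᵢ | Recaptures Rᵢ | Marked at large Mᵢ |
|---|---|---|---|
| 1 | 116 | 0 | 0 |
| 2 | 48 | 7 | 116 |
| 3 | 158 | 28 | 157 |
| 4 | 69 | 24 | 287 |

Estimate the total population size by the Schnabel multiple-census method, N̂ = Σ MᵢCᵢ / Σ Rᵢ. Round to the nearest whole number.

N ≈ 850

Σ MᵢCᵢ = 0·116 + 116·48 + 157·158 + 287·69 = 0 + 5568 + 24806 + 19803 = 50177
Σ Rᵢ = 0 + 7 + 28 + 24 = 59
N̂ = 50177 / 59 ≈ 850.46 → 850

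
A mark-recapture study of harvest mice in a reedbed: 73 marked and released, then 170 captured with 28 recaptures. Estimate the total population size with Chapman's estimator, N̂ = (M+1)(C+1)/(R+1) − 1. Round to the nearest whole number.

N ≈ 435

N̂ = (73+1)(170+1)/(28+1) − 1 = 74·171/29 − 1
= 12654/29 − 1 ≈ 436.3 − 1 ≈ 435.3 → 435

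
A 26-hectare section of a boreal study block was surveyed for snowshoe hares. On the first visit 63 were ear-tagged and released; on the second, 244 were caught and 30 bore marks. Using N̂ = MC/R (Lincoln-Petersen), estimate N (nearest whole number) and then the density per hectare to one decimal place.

N̂ = 63·244/30 = 15372/30 ≈ 512.4 → 512
Density = N̂ / area = 512 / 26 ≈ 19.69 → 19.7 per hectare

density ≈ 19.7 snowshoe hares per hectare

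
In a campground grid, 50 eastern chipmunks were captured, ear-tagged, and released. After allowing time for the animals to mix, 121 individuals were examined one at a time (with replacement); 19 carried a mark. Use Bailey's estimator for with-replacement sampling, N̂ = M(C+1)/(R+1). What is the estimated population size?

N = 305

N̂ = 50·(121+1)/(19+1) = 50·122/20 = 6100/20 = 305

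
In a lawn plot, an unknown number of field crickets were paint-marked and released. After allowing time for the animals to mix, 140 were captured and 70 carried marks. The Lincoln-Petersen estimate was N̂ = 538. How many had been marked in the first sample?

M = 269

From N = M·C/R: M = N·R / C = 538·70 / 140 = 37660 / 140 = 269.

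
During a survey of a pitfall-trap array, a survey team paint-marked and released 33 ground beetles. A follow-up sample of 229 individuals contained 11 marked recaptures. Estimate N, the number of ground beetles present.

N = 687

Lincoln-Petersen assumes M/N = R/C, so N = M·C / R.
N = (33 × 229) / 11 = 7557 / 11 = 687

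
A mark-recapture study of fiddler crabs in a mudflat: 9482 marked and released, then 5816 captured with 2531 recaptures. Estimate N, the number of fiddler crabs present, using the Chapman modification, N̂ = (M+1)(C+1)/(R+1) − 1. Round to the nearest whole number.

N̂ = (9482+1)(5816+1)/(2531+1) − 1 = 9483·5817/2532 − 1
= 55162611/2532 − 1 ≈ 21786.2 − 1 ≈ 21785.2 → 21785

N ≈ 21,785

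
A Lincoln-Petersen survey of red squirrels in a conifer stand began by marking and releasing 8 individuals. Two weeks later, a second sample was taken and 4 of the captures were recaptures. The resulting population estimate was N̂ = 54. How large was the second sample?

From N = M·C/R: C = N·R / M = 54·4 / 8 = 216 / 8 = 27.

C = 27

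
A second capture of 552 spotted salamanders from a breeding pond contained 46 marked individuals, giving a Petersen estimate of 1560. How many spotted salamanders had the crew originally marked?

From N = M·C/R: M = N·R / C = 1560·46 / 552 = 71760 / 552 = 130.

M = 130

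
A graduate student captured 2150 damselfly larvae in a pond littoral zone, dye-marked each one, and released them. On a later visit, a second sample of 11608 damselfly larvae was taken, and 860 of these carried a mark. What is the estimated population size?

N = 29,020

The marked fraction in the recapture sample should equal the marked fraction in the population: 860/11608 = 2150/N.
N = (2150 × 11608) / 860 = 24957200 / 860 = 29020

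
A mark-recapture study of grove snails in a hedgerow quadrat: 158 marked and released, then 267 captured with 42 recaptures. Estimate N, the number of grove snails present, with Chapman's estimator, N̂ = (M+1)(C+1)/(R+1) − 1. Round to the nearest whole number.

N̂ = (158+1)(267+1)/(42+1) − 1 = 159·268/43 − 1
= 42612/43 − 1 ≈ 991.0 − 1 ≈ 990.0 → 990

N ≈ 990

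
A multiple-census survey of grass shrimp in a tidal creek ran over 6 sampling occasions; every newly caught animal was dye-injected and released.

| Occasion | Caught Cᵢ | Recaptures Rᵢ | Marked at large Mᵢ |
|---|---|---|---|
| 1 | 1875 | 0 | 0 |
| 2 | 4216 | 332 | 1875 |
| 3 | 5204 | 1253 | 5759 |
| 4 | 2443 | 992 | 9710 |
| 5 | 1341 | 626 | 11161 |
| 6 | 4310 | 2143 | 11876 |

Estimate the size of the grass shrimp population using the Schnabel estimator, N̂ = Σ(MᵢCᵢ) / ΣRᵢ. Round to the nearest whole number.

N ≈ 23,896

Σ MᵢCᵢ = 0·1875 + 1875·4216 + 5759·5204 + 9710·2443 + 11161·1341 + 11876·4310 = 0 + 7905000 + 29969836 + 23721530 + 14966901 + 51185560 = 127748827
Σ Rᵢ = 0 + 332 + 1253 + 992 + 626 + 2143 = 5346
N̂ = 127748827 / 5346 ≈ 23896.2 → 23896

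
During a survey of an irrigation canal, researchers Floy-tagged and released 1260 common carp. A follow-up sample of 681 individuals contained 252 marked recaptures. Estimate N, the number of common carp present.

Lincoln-Petersen assumes M/N = R/C, so N = M·C / R.
N = (1260 × 681) / 252 = 858060 / 252 = 3405

N = 3405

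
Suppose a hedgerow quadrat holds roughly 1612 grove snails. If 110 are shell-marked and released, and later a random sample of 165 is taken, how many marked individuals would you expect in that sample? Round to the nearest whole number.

expected recaptures ≈ 11

Expected recaptures E[R] = M·C / N.
E[R] = 110 × 165 / 1612 = 18150 / 1612 ≈ 11.3 → 11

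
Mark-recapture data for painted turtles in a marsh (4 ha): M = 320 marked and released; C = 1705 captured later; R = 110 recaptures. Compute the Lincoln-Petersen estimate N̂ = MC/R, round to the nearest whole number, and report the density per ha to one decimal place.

N̂ = 320·1705/110 = 545600/110 = 4960
Density = N̂ / area = 4960 / 4 = 1240.0 per ha

density ≈ 1240.0 painted turtles per ha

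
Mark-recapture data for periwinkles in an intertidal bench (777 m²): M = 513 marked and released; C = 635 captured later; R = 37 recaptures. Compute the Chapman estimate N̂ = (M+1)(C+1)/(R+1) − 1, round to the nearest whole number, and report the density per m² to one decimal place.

density ≈ 11.1 periwinkles per m²

N̂ = 514·636/38 − 1 = 326904/38 − 1 ≈ 8601.7 → 8602
Density = N̂ / area = 8602 / 777 ≈ 11.07 → 11.1 per m²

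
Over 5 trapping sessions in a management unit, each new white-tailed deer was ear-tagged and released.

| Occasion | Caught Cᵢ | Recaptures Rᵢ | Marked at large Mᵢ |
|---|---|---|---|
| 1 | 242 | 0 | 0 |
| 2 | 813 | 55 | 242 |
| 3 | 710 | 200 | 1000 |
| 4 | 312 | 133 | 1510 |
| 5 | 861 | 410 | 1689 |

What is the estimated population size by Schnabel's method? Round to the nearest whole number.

Σ MᵢCᵢ = 0·242 + 242·813 + 1000·710 + 1510·312 + 1689·861 = 0 + 196746 + 710000 + 471120 + 1454229 = 2832095
Σ Rᵢ = 0 + 55 + 200 + 133 + 410 = 798
N̂ = 2832095 / 798 ≈ 3549.0 → 3549

N ≈ 3549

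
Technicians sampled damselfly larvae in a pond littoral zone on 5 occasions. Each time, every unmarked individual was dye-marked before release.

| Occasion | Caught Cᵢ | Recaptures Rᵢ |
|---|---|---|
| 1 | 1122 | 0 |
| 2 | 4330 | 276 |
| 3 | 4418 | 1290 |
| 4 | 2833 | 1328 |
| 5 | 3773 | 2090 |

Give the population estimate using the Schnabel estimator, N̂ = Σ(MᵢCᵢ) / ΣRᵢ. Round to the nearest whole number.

Marked at large before each occasion: Mᵢ = Σⱼ<ᵢ (Cⱼ − Rⱼ) → M1=0, M2=1122, M3=5176, M4=8304, M5=9809
Σ MᵢCᵢ = 0·1122 + 1122·4330 + 5176·4418 + 8304·2833 + 9809·3773 = 0 + 4858260 + 22867568 + 23525232 + 37009357 = 88260417
Σ Rᵢ = 0 + 276 + 1290 + 1328 + 2090 = 4984
N̂ = 88260417 / 4984 ≈ 17708.8 → 17709

N ≈ 17,709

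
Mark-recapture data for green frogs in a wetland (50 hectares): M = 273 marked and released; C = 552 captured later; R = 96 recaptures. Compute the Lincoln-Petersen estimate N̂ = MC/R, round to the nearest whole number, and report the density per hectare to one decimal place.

N̂ = 273·552/96 = 150696/96 ≈ 1569.8 → 1570
Density = N̂ / area = 1570 / 50 ≈ 31.40 → 31.4 per hectare

density ≈ 31.4 green frogs per hectare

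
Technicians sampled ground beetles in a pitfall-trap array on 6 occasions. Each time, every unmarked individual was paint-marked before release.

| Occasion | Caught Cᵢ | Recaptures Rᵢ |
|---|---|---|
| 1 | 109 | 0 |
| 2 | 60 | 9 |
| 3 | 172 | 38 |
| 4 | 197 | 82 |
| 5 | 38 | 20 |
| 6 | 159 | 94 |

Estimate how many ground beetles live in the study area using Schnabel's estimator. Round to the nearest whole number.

N ≈ 722

Marked at large before each occasion: Mᵢ = Σⱼ<ᵢ (Cⱼ − Rⱼ) → M1=0, M2=109, M3=160, M4=294, M5=409, M6=427
Σ MᵢCᵢ = 0·109 + 109·60 + 160·172 + 294·197 + 409·38 + 427·159 = 0 + 6540 + 27520 + 57918 + 15542 + 67893 = 175413
Σ Rᵢ = 0 + 9 + 38 + 82 + 20 + 94 = 243
N̂ = 175413 / 243 ≈ 721.9 → 722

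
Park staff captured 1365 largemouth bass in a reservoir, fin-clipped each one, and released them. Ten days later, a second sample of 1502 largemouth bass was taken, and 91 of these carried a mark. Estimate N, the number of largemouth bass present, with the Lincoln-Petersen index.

N = (1365 × 1502) / 91 = 2050230 / 91 = 22530

N = 22,530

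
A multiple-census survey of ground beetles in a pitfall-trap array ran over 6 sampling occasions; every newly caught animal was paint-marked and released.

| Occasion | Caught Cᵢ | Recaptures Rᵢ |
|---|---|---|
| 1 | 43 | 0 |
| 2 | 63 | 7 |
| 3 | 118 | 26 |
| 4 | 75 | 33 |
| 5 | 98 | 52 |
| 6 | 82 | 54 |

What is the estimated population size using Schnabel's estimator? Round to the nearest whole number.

N ≈ 433

Marked at large before each occasion: Mᵢ = Σⱼ<ᵢ (Cⱼ − Rⱼ) → M1=0, M2=43, M3=99, M4=191, M5=233, M6=279
Σ MᵢCᵢ = 0·43 + 43·63 + 99·118 + 191·75 + 233·98 + 279·82 = 0 + 2709 + 11682 + 14325 + 22834 + 22878 = 74428
Σ Rᵢ = 0 + 7 + 26 + 33 + 52 + 54 = 172
N̂ = 74428 / 172 ≈ 432.7 → 433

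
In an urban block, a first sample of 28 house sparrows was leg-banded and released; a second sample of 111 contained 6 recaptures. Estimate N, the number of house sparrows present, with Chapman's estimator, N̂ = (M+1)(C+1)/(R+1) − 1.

N̂ = (28+1)(111+1)/(6+1) − 1 = 29·112/7 − 1
= 3248/7 − 1 = 464 − 1 = 463

N = 463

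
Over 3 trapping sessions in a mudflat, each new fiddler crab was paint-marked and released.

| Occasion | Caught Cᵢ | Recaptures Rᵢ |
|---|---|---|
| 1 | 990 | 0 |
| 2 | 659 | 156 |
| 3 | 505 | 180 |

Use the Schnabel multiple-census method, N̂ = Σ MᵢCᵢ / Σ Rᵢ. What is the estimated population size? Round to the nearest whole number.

N ≈ 4186

Marked at large before each occasion: Mᵢ = Σⱼ<ᵢ (Cⱼ − Rⱼ) → M1=0, M2=990, M3=1493
Σ MᵢCᵢ = 0·990 + 990·659 + 1493·505 = 0 + 652410 + 753965 = 1406375
Σ Rᵢ = 0 + 156 + 180 = 336
N̂ = 1406375 / 336 ≈ 4185.6 → 4186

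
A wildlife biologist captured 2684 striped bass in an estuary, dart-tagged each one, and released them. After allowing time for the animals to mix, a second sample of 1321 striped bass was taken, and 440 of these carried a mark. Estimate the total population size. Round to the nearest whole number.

The marked fraction in the recapture sample should equal the marked fraction in the population: 440/1321 = 2684/N.
N = (2684 × 1321) / 440 = 3545564 / 440 ≈ 8058.1 → 8058

N ≈ 8058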